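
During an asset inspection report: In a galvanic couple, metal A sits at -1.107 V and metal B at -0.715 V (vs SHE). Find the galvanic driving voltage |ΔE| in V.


Driving voltage is the absolute potential difference.
|ΔE| = |-1.107 − (-0.715)| = 0.392 V

0.392 V


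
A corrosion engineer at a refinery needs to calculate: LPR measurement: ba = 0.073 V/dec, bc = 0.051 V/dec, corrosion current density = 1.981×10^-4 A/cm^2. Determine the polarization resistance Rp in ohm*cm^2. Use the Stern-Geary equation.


Apply the Stern-Geary equation: Rp = ba*bc / (2.303*icorr*(ba+bc))
ba*bc = 0.073*0.051 = 0.003723
ba+bc = 0.124; 2.303*icorr*(ba+bc) = 2.303*1.981×10^-4*0.124 = 5.6571813×10^-5
Rp = 0.003723 / 5.6571813×10^-5 = 65.8 ohm*cm^2

65.8 ohm*cm^2


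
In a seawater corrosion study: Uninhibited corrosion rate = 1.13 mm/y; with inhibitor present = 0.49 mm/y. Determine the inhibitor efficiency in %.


Apply the inhibitor-efficiency definition: IE = (CR_blank − CR_inh)/CR_blank × 100
IE = (1.13 − 0.49) / 1.13 × 100
IE = 0.64 / 1.13 × 100 = 56.6 %

56.6 %


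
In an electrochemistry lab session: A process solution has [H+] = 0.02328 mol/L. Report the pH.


pH = −log10[H+]
pH = −log10(0.02328) = 1.63

1.63


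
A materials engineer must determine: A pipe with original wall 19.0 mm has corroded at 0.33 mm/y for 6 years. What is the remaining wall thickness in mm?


Remaining wall = original − CR × time
t = 19.0 − 0.33*6 = 19.0 − 1.98 = 17.02 mm

17.02 mm


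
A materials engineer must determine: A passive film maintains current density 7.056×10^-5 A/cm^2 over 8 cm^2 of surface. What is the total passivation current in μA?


I = i_pass * A, then convert A → μA (×10^6)
I = 7.056×10^-5 * 8 * 10^6 = 564.48 μA

564.48 μA


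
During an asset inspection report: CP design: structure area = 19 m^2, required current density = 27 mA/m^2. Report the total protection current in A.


I = area * current density, then convert mA → A (÷1000)
I = 19 * 27 / 1000 = 0.51 A

0.51 A


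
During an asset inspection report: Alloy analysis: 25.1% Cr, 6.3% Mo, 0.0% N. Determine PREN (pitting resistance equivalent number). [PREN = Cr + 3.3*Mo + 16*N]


Apply the PREN formula: PREN = Cr + 3.3*Mo + 16*N
PREN = 25.1 + 3.3*6.3 + 16*0.0
PREN = 25.1 + 20.79 + 0.0 = 45.89

45.89


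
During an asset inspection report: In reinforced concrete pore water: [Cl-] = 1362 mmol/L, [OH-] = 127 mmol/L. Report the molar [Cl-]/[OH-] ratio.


Threshold parameter = [Cl-] / [OH-] (molar basis; both in mmol/L, so units cancel)
Ratio = 1362 / 127 = 10.72

10.72


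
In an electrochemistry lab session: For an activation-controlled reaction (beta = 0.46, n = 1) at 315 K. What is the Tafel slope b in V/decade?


Apply the Tafel slope relation: b = 2.303*R*T/(beta*n*F)
Numerator: 2.303 * 8.314 * 315 = 6031.35
Denominator: 0.46 * 1 * 96485 = 44383.1
b = 6031.35 / 44383.1 = 0.136 V/decade

0.136 V/decade


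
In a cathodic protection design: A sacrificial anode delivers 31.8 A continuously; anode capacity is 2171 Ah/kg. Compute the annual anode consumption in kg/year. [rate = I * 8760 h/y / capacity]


Annual consumption = current * hours per year / capacity
Rate = 31.8 * 8760 / 2171 = 128.3 kg/year

128.3 kg/year


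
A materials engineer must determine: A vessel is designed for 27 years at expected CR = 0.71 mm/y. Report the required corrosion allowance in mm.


Corrosion allowance = CR × design life
CA = 0.71 * 27 = 19.17 mm

19.17 mm


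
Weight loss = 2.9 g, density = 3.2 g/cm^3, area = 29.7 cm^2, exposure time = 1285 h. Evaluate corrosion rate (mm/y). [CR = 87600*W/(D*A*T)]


Apply the mm/y weight-loss relation: CR = 87600 * W / (D * A * T)
Numerator: 87600 * 2.9 = 254040.0
Denominator: 3.2 * 29.7 * 1285 = 122126.4
CR = 254040.0 / 122126.4 = 2.08014 mm/y

2.08014 mm/y


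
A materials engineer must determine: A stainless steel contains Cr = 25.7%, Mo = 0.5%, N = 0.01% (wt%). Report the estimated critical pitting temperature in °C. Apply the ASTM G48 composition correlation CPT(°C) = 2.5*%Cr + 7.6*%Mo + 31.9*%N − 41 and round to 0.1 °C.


Apply the ASTM G48 empirical CPT estimate: CPT(°C) = 2.5*%Cr + 7.6*%Mo + 31.9*%N − 41
2.5*25.7 = 64.25; 7.6*0.5 = 3.8; 31.9*0.01 = 0.319
CPT = 64.25 + 3.8 + 0.319 − 41 = 27.369 °C
Rounded to 0.1 °C: CPT ≈ 27.4 °C

27.4 °C


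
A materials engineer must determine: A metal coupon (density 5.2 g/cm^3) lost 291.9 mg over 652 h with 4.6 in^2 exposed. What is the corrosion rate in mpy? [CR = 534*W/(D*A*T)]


Apply the mpy weight-loss relation: CR = 534 * W / (D * A * T)
Numerator: 534 * 291.9 = 155874.6
Denominator: 5.2 * 4.6 * 652 = 15595.84
CR = 155874.6 / 15595.84 = 9.99463 mpy

9.99463 mpy


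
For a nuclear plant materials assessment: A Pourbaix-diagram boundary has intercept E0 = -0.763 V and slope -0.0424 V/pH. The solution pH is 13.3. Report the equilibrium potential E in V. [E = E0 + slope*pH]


Apply the Pourbaix line equation: E = E0 + slope*pH
E = -0.763 + (-0.0424)*13.3 = -0.763 + (-0.56392) = -1.32692 V
Rounded to 3 decimal places: E = -1.327 V

-1.327 V


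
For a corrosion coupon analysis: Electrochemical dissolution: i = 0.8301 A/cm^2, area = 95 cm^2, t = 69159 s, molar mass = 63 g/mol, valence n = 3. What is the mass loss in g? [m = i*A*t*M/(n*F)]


Apply Faraday's law: m = i*A*t*M / (n*F)
Total charge passed Q = i*A*t = 0.8301*95*69159 = 5453844.1605 C
m = Q*M/(n*F) = 5453844.1605*63/(3*96485) = 1187.031 g

1187.031 g


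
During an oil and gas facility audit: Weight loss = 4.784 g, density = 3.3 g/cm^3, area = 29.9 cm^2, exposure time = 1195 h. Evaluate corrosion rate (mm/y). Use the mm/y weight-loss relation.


Apply the mm/y weight-loss relation: CR = 87600 * W / (D * A * T)
Numerator: 87600 * 4.784 = 419078.4
Denominator: 3.3 * 29.9 * 1195 = 117910.65
CR = 419078.4 / 117910.65 = 3.554203 mm/y

3.554203 mm/y


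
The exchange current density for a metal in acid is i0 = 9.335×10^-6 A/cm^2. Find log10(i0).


i0 = 9.335×10^-6 A/cm^2
log10(i0) = -5.03

-5.03


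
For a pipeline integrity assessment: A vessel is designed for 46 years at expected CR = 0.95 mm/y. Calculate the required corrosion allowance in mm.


Corrosion allowance = CR × design life
CA = 0.95 * 46 = 43.7 mm

43.7 mm


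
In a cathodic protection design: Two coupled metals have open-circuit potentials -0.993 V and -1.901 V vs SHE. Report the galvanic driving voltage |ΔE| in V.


Driving voltage is the absolute potential difference.
|ΔE| = |-0.993 − (-1.901)| = 0.908 V

0.908 V


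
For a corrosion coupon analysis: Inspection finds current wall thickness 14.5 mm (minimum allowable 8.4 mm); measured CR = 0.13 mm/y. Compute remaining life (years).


Apply the remaining-life relation: RL = (t_current − t_min) / CR
RL = (14.5 − 8.4) / 0.13 = 6.1 / 0.13 = 46.9 years

46.9 years


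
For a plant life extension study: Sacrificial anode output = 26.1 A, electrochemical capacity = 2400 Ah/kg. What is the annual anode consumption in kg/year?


Annual consumption = current * hours per year / capacity
Rate = 26.1 * 8760 / 2400 = 95.3 kg/year

95.3 kg/year


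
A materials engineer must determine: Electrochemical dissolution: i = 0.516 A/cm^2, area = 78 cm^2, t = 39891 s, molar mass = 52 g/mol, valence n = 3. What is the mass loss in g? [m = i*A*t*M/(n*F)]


Apply Faraday's law: m = i*A*t*M / (n*F)
Total charge passed Q = i*A*t = 0.516*78*39891 = 1605532.968 C
m = Q*M/(n*F) = 1605532.968*52/(3*96485) = 288.4307 g

288.4307 g


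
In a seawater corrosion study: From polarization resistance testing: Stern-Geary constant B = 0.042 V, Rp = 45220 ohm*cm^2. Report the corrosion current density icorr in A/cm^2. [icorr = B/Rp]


Apply the Stern-Geary relation: icorr = B / Rp
icorr = 0.042 / 45220 = 9.288×10^-7 A/cm^2

9.288×10^-7 A/cm^2


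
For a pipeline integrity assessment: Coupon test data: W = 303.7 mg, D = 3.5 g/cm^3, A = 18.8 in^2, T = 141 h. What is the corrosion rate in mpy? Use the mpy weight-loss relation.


Apply the mpy weight-loss relation: CR = 534 * W / (D * A * T)
Numerator: 534 * 303.7 = 162175.8
Denominator: 3.5 * 18.8 * 141 = 9277.8
CR = 162175.8 / 9277.8 = 17.47998 mpy

17.47998 mpy


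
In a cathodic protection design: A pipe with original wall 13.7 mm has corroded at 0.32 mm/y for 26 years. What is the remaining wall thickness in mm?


Remaining wall = original − CR × time
t = 13.7 − 0.32*26 = 13.7 − 8.32 = 5.38 mm

5.38 mm


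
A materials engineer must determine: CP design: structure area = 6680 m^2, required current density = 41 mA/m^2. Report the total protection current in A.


I = area * current density, then convert mA → A (÷1000)
I = 6680 * 41 / 1000 = 273.88 A

273.88 A


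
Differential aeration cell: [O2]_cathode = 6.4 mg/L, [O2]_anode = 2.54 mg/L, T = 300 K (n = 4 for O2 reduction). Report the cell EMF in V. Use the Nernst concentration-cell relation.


Apply the Nernst concentration-cell relation: E = (RT/nF)*ln(C_cathode/C_anode)
RT/nF = 8.314*300/(4*96485) = 0.00646266 V
ln(6.4/2.54) = 0.92413
E = 0.00646266 * 0.92413 = 0.00597 V

0.00597 V


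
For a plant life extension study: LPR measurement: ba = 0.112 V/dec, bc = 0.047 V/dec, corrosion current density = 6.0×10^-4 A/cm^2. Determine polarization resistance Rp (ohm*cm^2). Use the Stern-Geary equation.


Apply the Stern-Geary equation: Rp = ba*bc / (2.303*icorr*(ba+bc))
ba*bc = 0.112*0.047 = 0.005264
ba+bc = 0.159; 2.303*icorr*(ba+bc) = 2.303*6.0×10^-4*0.159 = 2.197062×10^-4
Rp = 0.005264 / 2.197062×10^-4 = 24.0 ohm*cm^2

24.0 ohm*cm^2


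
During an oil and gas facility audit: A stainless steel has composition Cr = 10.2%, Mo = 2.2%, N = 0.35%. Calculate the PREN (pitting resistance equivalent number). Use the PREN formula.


Apply the PREN formula: PREN = Cr + 3.3*Mo + 16*N
PREN = 10.2 + 3.3*2.2 + 16*0.35
PREN = 10.2 + 7.26 + 5.6 = 23.06

23.06


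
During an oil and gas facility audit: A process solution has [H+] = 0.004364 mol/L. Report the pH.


pH = −log10[H+]
pH = −log10(0.004364) = 2.36

2.36


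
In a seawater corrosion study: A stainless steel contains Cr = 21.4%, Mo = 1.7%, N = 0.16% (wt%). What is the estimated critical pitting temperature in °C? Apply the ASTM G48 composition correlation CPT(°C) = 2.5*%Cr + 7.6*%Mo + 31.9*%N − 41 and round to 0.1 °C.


Apply the ASTM G48 empirical CPT estimate: CPT(°C) = 2.5*%Cr + 7.6*%Mo + 31.9*%N − 41
2.5*21.4 = 53.5; 7.6*1.7 = 12.92; 31.9*0.16 = 5.104
CPT = 53.5 + 12.92 + 5.104 − 41 = 30.524 °C
Rounded to 0.1 °C: CPT ≈ 30.5 °C

30.5 °C


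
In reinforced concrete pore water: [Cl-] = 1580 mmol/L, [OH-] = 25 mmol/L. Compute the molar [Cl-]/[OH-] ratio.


Threshold parameter = [Cl-] / [OH-] (molar basis; both in mmol/L, so units cancel)
Ratio = 1580 / 25 = 63.2

63.2


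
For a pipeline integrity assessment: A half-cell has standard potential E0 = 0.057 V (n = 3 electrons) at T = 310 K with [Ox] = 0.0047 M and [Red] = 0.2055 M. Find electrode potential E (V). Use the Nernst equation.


Apply the Nernst equation: E = E0 + (RT/nF)*ln([Ox]/[Red])
Step 1: RT/nF = 8.314*310/(3*96485) = 0.00890411 V
Step 2: [Ox]/[Red] = 0.0047/0.2055 = 0.022871
Step 3: ln(0.022871) = -3.777886
Step 4: correction = 0.00890411 * -3.777886 = -0.034 V
E = 0.057 + -0.034 = 0.023 V

0.023 V


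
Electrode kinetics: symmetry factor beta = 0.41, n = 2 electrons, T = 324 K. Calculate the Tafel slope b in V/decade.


Apply the Tafel slope relation: b = 2.303*R*T/(beta*n*F)
Numerator: 2.303 * 8.314 * 324 = 6203.67
Denominator: 0.41 * 2 * 96485 = 79117.7
b = 6203.67 / 79117.7 = 0.0784 V/decade

0.0784 V/decade


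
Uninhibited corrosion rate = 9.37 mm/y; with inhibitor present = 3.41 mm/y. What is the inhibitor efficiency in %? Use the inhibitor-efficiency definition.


Apply the inhibitor-efficiency definition: IE = (CR_blank − CR_inh)/CR_blank × 100
IE = (9.37 − 3.41) / 9.37 × 100
IE = 5.96 / 9.37 × 100 = 63.6 %

63.6 %


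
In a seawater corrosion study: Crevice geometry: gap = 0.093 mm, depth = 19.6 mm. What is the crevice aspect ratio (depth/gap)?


Aspect ratio = depth / gap
Ratio = 19.6 / 0.093 = 210.8

210.8


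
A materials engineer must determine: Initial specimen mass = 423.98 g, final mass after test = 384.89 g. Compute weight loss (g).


Weight loss = initial − final
WL = 423.98 − 384.89 = 39.09 g

39.09 g


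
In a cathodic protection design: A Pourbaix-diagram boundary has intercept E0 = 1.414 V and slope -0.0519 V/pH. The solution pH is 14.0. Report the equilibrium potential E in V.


Apply the Pourbaix line equation: E = E0 + slope*pH
E = 1.414 + (-0.0519)*14.0 = 1.414 + (-0.7266) = 0.6874 V
Rounded to 4 decimal places: E = 0.6874 V

0.6874 V


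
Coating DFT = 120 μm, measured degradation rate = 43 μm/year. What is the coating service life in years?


Service life = thickness / degradation rate
Life = 120 / 43 = 2.8 years

2.8 years


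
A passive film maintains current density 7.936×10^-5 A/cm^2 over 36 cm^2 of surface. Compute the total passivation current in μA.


I = i_pass * A, then convert A → μA (×10^6)
I = 7.936×10^-5 * 36 * 10^6 = 2856.96 μA

2856.96 μA


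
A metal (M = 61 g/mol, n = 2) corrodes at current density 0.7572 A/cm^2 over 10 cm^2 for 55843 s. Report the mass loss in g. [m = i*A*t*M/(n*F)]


Apply Faraday's law: m = i*A*t*M / (n*F)
Total charge passed Q = i*A*t = 0.7572*10*55843 = 422843.196 C
m = Q*M/(n*F) = 422843.196*61/(2*96485) = 133.66552 g

133.66552 g


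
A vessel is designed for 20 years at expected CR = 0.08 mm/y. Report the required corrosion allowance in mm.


Corrosion allowance = CR × design life
CA = 0.08 * 20 = 1.6 mm

1.6 mm


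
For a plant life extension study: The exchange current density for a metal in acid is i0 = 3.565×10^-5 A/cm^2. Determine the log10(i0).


i0 = 3.565×10^-5 A/cm^2
log10(i0) = -4.448

-4.448


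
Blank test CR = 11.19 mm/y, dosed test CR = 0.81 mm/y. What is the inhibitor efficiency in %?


Apply the inhibitor-efficiency definition: IE = (CR_blank − CR_inh)/CR_blank × 100
IE = (11.19 − 0.81) / 11.19 × 100
IE = 10.38 / 11.19 × 100 = 92.8 %

92.8 %


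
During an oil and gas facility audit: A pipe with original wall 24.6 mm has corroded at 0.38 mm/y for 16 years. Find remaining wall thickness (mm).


Remaining wall = original − CR × time
t = 24.6 − 0.38*16 = 24.6 − 6.08 = 18.52 mm

18.52 mm


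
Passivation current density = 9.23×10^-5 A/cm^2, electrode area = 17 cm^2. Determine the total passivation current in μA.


I = i_pass * A, then convert A → μA (×10^6)
I = 9.23×10^-5 * 17 * 10^6 = 1569.1 μA

1569.1 μA


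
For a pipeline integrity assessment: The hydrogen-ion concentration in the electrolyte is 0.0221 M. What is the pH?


pH = −log10[H+]
pH = −log10(0.0221) = 1.66

1.66


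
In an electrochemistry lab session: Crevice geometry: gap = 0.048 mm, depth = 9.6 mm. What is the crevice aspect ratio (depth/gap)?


Aspect ratio = depth / gap
Ratio = 9.6 / 0.048 = 200.0

200.0


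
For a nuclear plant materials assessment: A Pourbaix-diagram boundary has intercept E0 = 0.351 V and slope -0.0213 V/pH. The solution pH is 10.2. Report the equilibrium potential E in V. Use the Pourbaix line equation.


Apply the Pourbaix line equation: E = E0 + slope*pH
E = 0.351 + (-0.0213)*10.2 = 0.351 + (-0.21726) = 0.13374 V
Rounded to 4 decimal places: E = 0.1337 V

0.1337 V


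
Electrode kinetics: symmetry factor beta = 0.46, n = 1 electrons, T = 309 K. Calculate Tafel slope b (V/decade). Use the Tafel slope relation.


Apply the Tafel slope relation: b = 2.303*R*T/(beta*n*F)
Numerator: 2.303 * 8.314 * 309 = 5916.47
Denominator: 0.46 * 1 * 96485 = 44383.1
b = 5916.47 / 44383.1 = 0.133 V/decade

0.133 V/decade


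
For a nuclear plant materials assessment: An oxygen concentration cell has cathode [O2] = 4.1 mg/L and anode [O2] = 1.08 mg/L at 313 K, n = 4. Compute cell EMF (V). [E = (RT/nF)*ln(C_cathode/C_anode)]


Apply the Nernst concentration-cell relation: E = (RT/nF)*ln(C_cathode/C_anode)
RT/nF = 8.314*313/(4*96485) = 0.00674271 V
ln(4.1/1.08) = 1.33403
E = 0.00674271 * 1.33403 = 0.00899 V

0.00899 V


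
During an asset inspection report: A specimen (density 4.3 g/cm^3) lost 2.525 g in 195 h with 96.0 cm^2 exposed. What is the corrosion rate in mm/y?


Apply the mm/y weight-loss relation: CR = 87600 * W / (D * A * T)
Numerator: 87600 * 2.525 = 221190.0
Denominator: 4.3 * 96.0 * 195 = 80496.0
CR = 221190.0 / 80496.0 = 2.747838 mm/y

2.747838 mm/y


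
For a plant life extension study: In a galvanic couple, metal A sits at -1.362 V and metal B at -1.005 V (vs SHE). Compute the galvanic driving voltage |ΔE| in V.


Driving voltage is the absolute potential difference.
|ΔE| = |-1.362 − (-1.005)| = 0.357 V

0.357 V


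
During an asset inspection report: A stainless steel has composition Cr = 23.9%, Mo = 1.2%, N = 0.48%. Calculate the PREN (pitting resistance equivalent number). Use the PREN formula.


Apply the PREN formula: PREN = Cr + 3.3*Mo + 16*N
PREN = 23.9 + 3.3*1.2 + 16*0.48
PREN = 23.9 + 3.96 + 7.68 = 35.54

35.54


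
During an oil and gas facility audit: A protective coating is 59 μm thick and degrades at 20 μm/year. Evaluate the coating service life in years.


Service life = thickness / degradation rate
Life = 59 / 20 = 3.0 years

3.0 years


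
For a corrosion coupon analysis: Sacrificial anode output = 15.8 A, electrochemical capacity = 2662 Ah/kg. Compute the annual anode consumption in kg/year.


Annual consumption = current * hours per year / capacity
Rate = 15.8 * 8760 / 2662 = 52.0 kg/year

52.0 kg/year


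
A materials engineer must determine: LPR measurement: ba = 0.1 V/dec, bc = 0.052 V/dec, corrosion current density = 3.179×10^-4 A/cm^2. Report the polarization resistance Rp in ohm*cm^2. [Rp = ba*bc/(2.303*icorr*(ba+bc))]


Apply the Stern-Geary equation: Rp = ba*bc / (2.303*icorr*(ba+bc))
ba*bc = 0.1*0.052 = 0.0052
ba+bc = 0.152; 2.303*icorr*(ba+bc) = 2.303*3.179×10^-4*0.152 = 1.112828×10^-4
Rp = 0.0052 / 1.112828×10^-4 = 46.73 ohm*cm^2

46.73 ohm*cm^2


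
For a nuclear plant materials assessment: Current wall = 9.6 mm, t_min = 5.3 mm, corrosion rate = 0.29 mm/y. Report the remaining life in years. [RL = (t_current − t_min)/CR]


Apply the remaining-life relation: RL = (t_current − t_min) / CR
RL = (9.6 − 5.3) / 0.29 = 4.3 / 0.29 = 14.8 years

14.8 years


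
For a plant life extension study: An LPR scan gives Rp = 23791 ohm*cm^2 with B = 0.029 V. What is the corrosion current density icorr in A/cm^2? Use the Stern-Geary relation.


Apply the Stern-Geary relation: icorr = B / Rp
icorr = 0.029 / 23791 = 1.219×10^-6 A/cm^2

1.219×10^-6 A/cm^2


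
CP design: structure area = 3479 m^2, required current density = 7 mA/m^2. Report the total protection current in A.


I = area * current density, then convert mA → A (÷1000)
I = 3479 * 7 / 1000 = 24.35 A

24.35 A


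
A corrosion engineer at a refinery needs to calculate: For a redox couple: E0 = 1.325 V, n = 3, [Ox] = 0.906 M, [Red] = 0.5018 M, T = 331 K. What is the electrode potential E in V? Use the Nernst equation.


Apply the Nernst equation: E = E0 + (RT/nF)*ln([Ox]/[Red])
Step 1: RT/nF = 8.314*331/(3*96485) = 0.00950729 V
Step 2: [Ox]/[Red] = 0.906/0.5018 = 1.8055
Step 3: ln(1.8055) = 0.590838
Step 4: correction = 0.00950729 * 0.590838 = 0.0056 V
E = 1.325 + 0.0056 = 1.3306 V

1.3306 V


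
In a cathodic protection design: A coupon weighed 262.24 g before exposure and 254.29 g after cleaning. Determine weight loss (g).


Weight loss = initial − final
WL = 262.24 − 254.29 = 7.95 g

7.95 g


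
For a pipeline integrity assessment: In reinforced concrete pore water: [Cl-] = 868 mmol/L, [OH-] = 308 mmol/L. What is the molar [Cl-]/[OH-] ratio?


Threshold parameter = [Cl-] / [OH-] (molar basis; both in mmol/L, so units cancel)
Ratio = 868 / 308 = 2.82

2.82


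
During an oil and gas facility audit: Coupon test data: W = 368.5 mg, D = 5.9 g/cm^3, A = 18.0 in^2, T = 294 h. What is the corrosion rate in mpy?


Apply the mpy weight-loss relation: CR = 534 * W / (D * A * T)
Numerator: 534 * 368.5 = 196779.0
Denominator: 5.9 * 18.0 * 294 = 31222.8
CR = 196779.0 / 31222.8 = 6.3024 mpy

6.3024 mpy


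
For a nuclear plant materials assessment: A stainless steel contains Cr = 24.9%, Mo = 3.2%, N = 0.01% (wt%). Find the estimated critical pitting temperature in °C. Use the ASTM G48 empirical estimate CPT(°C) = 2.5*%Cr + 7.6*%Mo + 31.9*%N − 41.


Apply the ASTM G48 empirical CPT estimate: CPT(°C) = 2.5*%Cr + 7.6*%Mo + 31.9*%N − 41
2.5*24.9 = 62.25; 7.6*3.2 = 24.32; 31.9*0.01 = 0.319
CPT = 62.25 + 24.32 + 0.319 − 41 = 45.889 °C
Rounded to 0.1 °C: CPT ≈ 45.9 °C

45.9 °C


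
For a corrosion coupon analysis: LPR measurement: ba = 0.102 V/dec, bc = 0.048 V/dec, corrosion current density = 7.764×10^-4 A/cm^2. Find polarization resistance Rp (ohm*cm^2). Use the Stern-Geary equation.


Apply the Stern-Geary equation: Rp = ba*bc / (2.303*icorr*(ba+bc))
ba*bc = 0.102*0.048 = 0.004896
ba+bc = 0.15; 2.303*icorr*(ba+bc) = 2.303*7.764×10^-4*0.15 = 2.6820738×10^-4
Rp = 0.004896 / 2.6820738×10^-4 = 18.25 ohm*cm^2

18.25 ohm*cm^2


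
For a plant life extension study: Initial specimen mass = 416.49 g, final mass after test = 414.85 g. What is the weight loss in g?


Weight loss = initial − final
WL = 416.49 − 414.85 = 1.64 g

1.64 g


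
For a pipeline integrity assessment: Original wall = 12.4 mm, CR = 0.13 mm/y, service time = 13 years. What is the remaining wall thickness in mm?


Remaining wall = original − CR × time
t = 12.4 − 0.13*13 = 12.4 − 1.69 = 10.71 mm

10.71 mm


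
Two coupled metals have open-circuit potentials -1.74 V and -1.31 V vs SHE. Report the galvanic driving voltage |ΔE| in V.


Driving voltage is the absolute potential difference.
|ΔE| = |-1.74 − (-1.31)| = 0.43 V

0.43 V


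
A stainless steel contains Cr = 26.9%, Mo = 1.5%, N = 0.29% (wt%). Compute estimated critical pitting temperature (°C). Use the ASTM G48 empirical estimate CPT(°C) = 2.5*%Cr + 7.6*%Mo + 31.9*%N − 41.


Apply the ASTM G48 empirical CPT estimate: CPT(°C) = 2.5*%Cr + 7.6*%Mo + 31.9*%N − 41
2.5*26.9 = 67.25; 7.6*1.5 = 11.4; 31.9*0.29 = 9.251
CPT = 67.25 + 11.4 + 9.251 − 41 = 46.901 °C
Rounded to 0.1 °C: CPT ≈ 46.9 °C

46.9 °C


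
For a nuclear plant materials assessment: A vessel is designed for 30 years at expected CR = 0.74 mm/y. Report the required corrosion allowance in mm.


Corrosion allowance = CR × design life
CA = 0.74 * 30 = 22.2 mm

22.2 mm


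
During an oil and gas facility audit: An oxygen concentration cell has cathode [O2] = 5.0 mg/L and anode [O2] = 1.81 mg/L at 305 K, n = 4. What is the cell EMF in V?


Apply the Nernst concentration-cell relation: E = (RT/nF)*ln(C_cathode/C_anode)
RT/nF = 8.314*305/(4*96485) = 0.00657037 V
ln(5.0/1.81) = 1.01611
E = 0.00657037 * 1.01611 = 0.00668 V

0.00668 V


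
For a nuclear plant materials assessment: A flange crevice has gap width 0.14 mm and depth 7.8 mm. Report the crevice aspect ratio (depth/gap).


Aspect ratio = depth / gap
Ratio = 7.8 / 0.14 = 55.7

55.7


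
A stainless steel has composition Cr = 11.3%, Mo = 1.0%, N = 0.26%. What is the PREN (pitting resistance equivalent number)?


Apply the PREN formula: PREN = Cr + 3.3*Mo + 16*N
PREN = 11.3 + 3.3*1.0 + 16*0.26
PREN = 11.3 + 3.3 + 4.16 = 18.76

18.76


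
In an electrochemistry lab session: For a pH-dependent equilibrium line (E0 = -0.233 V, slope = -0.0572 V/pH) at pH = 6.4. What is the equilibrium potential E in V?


Apply the Pourbaix line equation: E = E0 + slope*pH
E = -0.233 + (-0.0572)*6.4 = -0.233 + (-0.36608) = -0.59908 V
Rounded to 3 decimal places: E = -0.599 V

-0.599 V


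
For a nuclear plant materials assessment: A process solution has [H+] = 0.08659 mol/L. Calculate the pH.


pH = −log10[H+]
pH = −log10(0.08659) = 1.06

1.06


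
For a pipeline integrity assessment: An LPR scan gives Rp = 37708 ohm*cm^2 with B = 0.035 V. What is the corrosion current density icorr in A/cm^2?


Apply the Stern-Geary relation: icorr = B / Rp
icorr = 0.035 / 37708 = 9.282×10^-7 A/cm^2

9.282×10^-7 A/cm^2


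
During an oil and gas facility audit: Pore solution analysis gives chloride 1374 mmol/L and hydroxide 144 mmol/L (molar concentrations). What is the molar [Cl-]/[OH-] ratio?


Threshold parameter = [Cl-] / [OH-] (molar basis; both in mmol/L, so units cancel)
Ratio = 1374 / 144 = 9.54

9.54


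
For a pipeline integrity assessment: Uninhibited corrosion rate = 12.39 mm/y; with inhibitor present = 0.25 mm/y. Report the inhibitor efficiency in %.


Apply the inhibitor-efficiency definition: IE = (CR_blank − CR_inh)/CR_blank × 100
IE = (12.39 − 0.25) / 12.39 × 100
IE = 12.14 / 12.39 × 100 = 98.0 %

98.0 %


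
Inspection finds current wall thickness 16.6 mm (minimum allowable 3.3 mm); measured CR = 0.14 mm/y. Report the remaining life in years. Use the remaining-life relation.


Apply the remaining-life relation: RL = (t_current − t_min) / CR
RL = (16.6 − 3.3) / 0.14 = 13.3 / 0.14 = 95.0 years

95.0 years


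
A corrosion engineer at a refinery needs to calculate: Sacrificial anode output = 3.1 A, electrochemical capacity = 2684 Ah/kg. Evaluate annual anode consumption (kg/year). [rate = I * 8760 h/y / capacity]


Annual consumption = current * hours per year / capacity
Rate = 3.1 * 8760 / 2684 = 10.1 kg/year

10.1 kg/year


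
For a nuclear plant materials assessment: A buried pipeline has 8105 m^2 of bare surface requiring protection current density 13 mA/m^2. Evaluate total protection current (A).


I = area * current density, then convert mA → A (÷1000)
I = 8105 * 13 / 1000 = 105.37 A

105.37 A


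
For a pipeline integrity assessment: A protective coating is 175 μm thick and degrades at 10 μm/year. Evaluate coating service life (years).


Service life = thickness / degradation rate
Life = 175 / 10 = 17.5 years

17.5 years


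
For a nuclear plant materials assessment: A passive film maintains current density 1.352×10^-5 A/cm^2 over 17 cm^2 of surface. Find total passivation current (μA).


I = i_pass * A, then convert A → μA (×10^6)
I = 1.352×10^-5 * 17 * 10^6 = 229.84 μA

229.84 μA


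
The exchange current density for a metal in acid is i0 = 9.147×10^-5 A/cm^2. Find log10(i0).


i0 = 9.147×10^-5 A/cm^2
log10(i0) = -4.039

-4.039


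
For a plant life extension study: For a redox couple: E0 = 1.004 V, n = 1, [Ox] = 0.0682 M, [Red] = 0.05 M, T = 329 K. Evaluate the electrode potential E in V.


Apply the Nernst equation: E = E0 + (RT/nF)*ln([Ox]/[Red])
Step 1: RT/nF = 8.314*329/(1*96485) = 0.02834955 V
Step 2: [Ox]/[Red] = 0.0682/0.05 = 1.364
Step 3: ln(1.364) = 0.310422
Step 4: correction = 0.02834955 * 0.310422 = 0.0088 V
E = 1.004 + 0.0088 = 1.0128 V

1.0128 V


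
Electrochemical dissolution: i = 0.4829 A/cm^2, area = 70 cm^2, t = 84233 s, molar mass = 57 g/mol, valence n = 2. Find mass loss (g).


Apply Faraday's law: m = i*A*t*M / (n*F)
Total charge passed Q = i*A*t = 0.4829*70*84233 = 2847328.099 C
m = Q*M/(n*F) = 2847328.099*57/(2*96485) = 841.05147 g

841.05147 g


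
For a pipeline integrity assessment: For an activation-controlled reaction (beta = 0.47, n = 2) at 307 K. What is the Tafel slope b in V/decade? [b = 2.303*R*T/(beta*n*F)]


Apply the Tafel slope relation: b = 2.303*R*T/(beta*n*F)
Numerator: 2.303 * 8.314 * 307 = 5878.17
Denominator: 0.47 * 2 * 96485 = 90695.9
b = 5878.17 / 90695.9 = 0.065 V/decade

0.065 V/decade


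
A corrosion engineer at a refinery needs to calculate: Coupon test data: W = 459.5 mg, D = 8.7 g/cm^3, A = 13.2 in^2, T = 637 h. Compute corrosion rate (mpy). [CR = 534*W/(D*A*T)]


Apply the mpy weight-loss relation: CR = 534 * W / (D * A * T)
Numerator: 534 * 459.5 = 245373.0
Denominator: 8.7 * 13.2 * 637 = 73153.08
CR = 245373.0 / 73153.08 = 3.35424 mpy

3.35424 mpy


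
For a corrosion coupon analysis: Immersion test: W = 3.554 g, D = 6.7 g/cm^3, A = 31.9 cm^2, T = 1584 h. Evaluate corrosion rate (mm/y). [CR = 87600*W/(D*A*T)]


Apply the mm/y weight-loss relation: CR = 87600 * W / (D * A * T)
Numerator: 87600 * 3.554 = 311330.4
Denominator: 6.7 * 31.9 * 1584 = 338548.32
CR = 311330.4 / 338548.32 = 0.919604 mm/y

0.919604 mm/y


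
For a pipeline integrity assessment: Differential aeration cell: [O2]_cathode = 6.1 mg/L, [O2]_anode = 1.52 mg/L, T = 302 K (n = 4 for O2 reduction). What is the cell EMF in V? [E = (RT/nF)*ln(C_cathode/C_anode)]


Apply the Nernst concentration-cell relation: E = (RT/nF)*ln(C_cathode/C_anode)
RT/nF = 8.314*302/(4*96485) = 0.00650575 V
ln(6.1/1.52) = 1.38958
E = 0.00650575 * 1.38958 = 0.00904 V

0.00904 V


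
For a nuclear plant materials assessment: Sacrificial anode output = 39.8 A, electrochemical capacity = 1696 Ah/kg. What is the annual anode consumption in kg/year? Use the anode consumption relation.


Annual consumption = current * hours per year / capacity
Rate = 39.8 * 8760 / 1696 = 205.6 kg/year

205.6 kg/year


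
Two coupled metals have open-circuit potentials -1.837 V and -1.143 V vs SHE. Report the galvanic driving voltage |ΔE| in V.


Driving voltage is the absolute potential difference.
|ΔE| = |-1.837 − (-1.143)| = 0.694 V

0.694 V


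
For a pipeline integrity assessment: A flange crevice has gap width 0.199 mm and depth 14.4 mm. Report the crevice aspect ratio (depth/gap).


Aspect ratio = depth / gap
Ratio = 14.4 / 0.199 = 72.4

72.4


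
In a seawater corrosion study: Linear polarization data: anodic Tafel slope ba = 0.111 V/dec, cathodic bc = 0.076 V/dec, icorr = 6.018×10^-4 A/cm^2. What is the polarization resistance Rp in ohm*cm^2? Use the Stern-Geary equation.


Apply the Stern-Geary equation: Rp = ba*bc / (2.303*icorr*(ba+bc))
ba*bc = 0.111*0.076 = 0.008436
ba+bc = 0.187; 2.303*icorr*(ba+bc) = 2.303*6.018×10^-4*0.187 = 2.5917179×10^-4
Rp = 0.008436 / 2.5917179×10^-4 = 32.55 ohm*cm^2

32.55 ohm*cm^2


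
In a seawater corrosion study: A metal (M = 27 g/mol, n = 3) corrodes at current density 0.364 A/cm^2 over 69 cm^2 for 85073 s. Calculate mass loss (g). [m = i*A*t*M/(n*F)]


Apply Faraday's law: m = i*A*t*M / (n*F)
Total charge passed Q = i*A*t = 0.364*69*85073 = 2136693.468 C
m = Q*M/(n*F) = 2136693.468*27/(3*96485) = 199.308 g

199.308 g


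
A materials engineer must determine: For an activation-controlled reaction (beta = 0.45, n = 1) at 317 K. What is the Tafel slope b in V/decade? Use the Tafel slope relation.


Apply the Tafel slope relation: b = 2.303*R*T/(beta*n*F)
Numerator: 2.303 * 8.314 * 317 = 6069.64
Denominator: 0.45 * 1 * 96485 = 43418.25
b = 6069.64 / 43418.25 = 0.14 V/decade

0.14 V/decade


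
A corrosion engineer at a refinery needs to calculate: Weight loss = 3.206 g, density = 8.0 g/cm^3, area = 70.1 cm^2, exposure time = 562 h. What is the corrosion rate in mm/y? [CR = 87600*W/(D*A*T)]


Apply the mm/y weight-loss relation: CR = 87600 * W / (D * A * T)
Numerator: 87600 * 3.206 = 280845.6
Denominator: 8.0 * 70.1 * 562 = 315169.6
CR = 280845.6 / 315169.6 = 0.8911 mm/y

0.8911 mm/y


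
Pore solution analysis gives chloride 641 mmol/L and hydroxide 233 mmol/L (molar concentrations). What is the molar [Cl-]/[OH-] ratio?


Threshold parameter = [Cl-] / [OH-] (molar basis; both in mmol/L, so units cancel)
Ratio = 641 / 233 = 2.75

2.75


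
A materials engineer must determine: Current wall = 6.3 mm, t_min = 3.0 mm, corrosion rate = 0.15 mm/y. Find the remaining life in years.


Apply the remaining-life relation: RL = (t_current − t_min) / CR
RL = (6.3 − 3.0) / 0.15 = 3.3 / 0.15 = 22.0 years

22.0 years


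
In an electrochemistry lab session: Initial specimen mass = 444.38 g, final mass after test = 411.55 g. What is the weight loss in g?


Weight loss = initial − final
WL = 444.38 − 411.55 = 32.83 g

32.83 g


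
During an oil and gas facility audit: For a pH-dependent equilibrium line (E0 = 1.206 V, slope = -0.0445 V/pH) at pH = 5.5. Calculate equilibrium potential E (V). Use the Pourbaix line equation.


Apply the Pourbaix line equation: E = E0 + slope*pH
E = 1.206 + (-0.0445)*5.5 = 1.206 + (-0.24475) = 0.96125 V
Rounded to 3 decimal places: E = 0.961 V

0.961 V


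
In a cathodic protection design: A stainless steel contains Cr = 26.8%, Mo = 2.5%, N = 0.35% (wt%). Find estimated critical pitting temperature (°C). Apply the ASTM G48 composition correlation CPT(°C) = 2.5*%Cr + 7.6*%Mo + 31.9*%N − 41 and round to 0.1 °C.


Apply the ASTM G48 empirical CPT estimate: CPT(°C) = 2.5*%Cr + 7.6*%Mo + 31.9*%N − 41
2.5*26.8 = 67; 7.6*2.5 = 19; 31.9*0.35 = 11.165
CPT = 67 + 19 + 11.165 − 41 = 56.165 °C
Rounded to 0.1 °C: CPT ≈ 56.2 °C

56.2 °C


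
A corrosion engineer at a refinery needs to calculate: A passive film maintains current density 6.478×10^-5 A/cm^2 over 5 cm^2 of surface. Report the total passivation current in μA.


I = i_pass * A, then convert A → μA (×10^6)
I = 6.478×10^-5 * 5 * 10^6 = 323.9 μA

323.9 μA


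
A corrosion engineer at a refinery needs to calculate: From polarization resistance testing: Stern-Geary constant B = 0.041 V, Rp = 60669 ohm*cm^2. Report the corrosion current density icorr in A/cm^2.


Apply the Stern-Geary relation: icorr = B / Rp
icorr = 0.041 / 60669 = 6.758×10^-7 A/cm^2

6.758×10^-7 A/cm^2


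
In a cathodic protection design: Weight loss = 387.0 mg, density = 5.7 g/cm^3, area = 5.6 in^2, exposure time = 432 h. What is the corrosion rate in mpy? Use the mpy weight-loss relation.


Apply the mpy weight-loss relation: CR = 534 * W / (D * A * T)
Numerator: 534 * 387.0 = 206658.0
Denominator: 5.7 * 5.6 * 432 = 13789.44
CR = 206658.0 / 13789.44 = 14.987 mpy

14.987 mpy


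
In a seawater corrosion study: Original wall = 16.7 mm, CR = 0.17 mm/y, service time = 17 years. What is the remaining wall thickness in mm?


Remaining wall = original − CR × time
t = 16.7 − 0.17*17 = 16.7 − 2.89 = 13.81 mm

13.81 mm


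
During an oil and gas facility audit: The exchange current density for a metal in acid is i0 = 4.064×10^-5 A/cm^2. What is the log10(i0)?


i0 = 4.064×10^-5 A/cm^2
log10(i0) = -4.391

-4.391


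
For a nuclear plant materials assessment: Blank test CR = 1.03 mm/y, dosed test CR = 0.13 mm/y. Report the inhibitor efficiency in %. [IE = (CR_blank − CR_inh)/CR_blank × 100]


Apply the inhibitor-efficiency definition: IE = (CR_blank − CR_inh)/CR_blank × 100
IE = (1.03 − 0.13) / 1.03 × 100
IE = 0.9 / 1.03 × 100 = 87.4 %

87.4 %


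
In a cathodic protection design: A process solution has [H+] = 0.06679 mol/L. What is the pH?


pH = −log10[H+]
pH = −log10(0.06679) = 1.18

1.18


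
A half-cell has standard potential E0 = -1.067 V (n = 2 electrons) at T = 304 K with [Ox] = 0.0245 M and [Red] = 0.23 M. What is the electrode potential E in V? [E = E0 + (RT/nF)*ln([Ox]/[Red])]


Apply the Nernst equation: E = E0 + (RT/nF)*ln([Ox]/[Red])
Step 1: RT/nF = 8.314*304/(2*96485) = 0.01309766 V
Step 2: [Ox]/[Red] = 0.0245/0.23 = 0.106522
Step 3: ln(0.106522) = -2.239404
Step 4: correction = 0.01309766 * -2.239404 = -0.029 V
E = -1.067 + -0.029 = -1.096 V

-1.096 V


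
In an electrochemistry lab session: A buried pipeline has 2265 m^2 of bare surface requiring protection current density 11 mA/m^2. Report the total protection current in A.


I = area * current density, then convert mA → A (÷1000)
I = 2265 * 11 / 1000 = 24.92 A

24.92 A


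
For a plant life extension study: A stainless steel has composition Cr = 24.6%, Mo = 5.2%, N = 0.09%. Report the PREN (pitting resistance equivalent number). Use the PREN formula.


Apply the PREN formula: PREN = Cr + 3.3*Mo + 16*N
PREN = 24.6 + 3.3*5.2 + 16*0.09
PREN = 24.6 + 17.16 + 1.44 = 43.2

43.2


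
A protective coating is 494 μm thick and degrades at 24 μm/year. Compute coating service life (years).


Service life = thickness / degradation rate
Life = 494 / 24 = 20.6 years

20.6 years


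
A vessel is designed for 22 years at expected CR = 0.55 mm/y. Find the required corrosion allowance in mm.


Corrosion allowance = CR × design life
CA = 0.55 * 22 = 12.1 mm

12.1 mm


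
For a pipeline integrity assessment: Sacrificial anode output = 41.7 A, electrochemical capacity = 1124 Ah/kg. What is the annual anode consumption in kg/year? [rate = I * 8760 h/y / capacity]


Annual consumption = current * hours per year / capacity
Rate = 41.7 * 8760 / 1124 = 325.0 kg/year

325.0 kg/year


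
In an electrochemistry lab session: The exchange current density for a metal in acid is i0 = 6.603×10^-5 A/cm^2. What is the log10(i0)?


i0 = 6.603×10^-5 A/cm^2
log10(i0) = -4.18

-4.18


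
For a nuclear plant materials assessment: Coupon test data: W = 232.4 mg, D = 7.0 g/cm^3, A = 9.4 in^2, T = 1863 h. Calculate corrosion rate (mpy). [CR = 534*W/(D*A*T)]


Apply the mpy weight-loss relation: CR = 534 * W / (D * A * T)
Numerator: 534 * 232.4 = 124101.6
Denominator: 7.0 * 9.4 * 1863 = 122585.4
CR = 124101.6 / 122585.4 = 1.012 mpy

1.012 mpy


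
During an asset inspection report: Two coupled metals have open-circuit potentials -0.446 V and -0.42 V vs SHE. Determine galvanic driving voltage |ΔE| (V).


Driving voltage is the absolute potential difference.
|ΔE| = |-0.446 − (-0.42)| = 0.026 V

0.026 V


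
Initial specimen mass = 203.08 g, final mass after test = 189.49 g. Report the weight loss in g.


Weight loss = initial − final
WL = 203.08 − 189.49 = 13.59 g

13.59 g


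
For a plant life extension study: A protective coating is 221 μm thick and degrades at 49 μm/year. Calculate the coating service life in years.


Service life = thickness / degradation rate
Life = 221 / 49 = 4.5 years

4.5 years


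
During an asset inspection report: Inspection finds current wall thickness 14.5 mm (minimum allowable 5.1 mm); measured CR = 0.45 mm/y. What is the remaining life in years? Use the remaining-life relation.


Apply the remaining-life relation: RL = (t_current − t_min) / CR
RL = (14.5 − 5.1) / 0.45 = 9.4 / 0.45 = 20.9 years

20.9 years


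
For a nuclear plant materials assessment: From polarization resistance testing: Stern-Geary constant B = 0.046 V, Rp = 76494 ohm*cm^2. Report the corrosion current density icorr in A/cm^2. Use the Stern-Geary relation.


Apply the Stern-Geary relation: icorr = B / Rp
icorr = 0.046 / 76494 = 6.014×10^-7 A/cm^2

6.014×10^-7 A/cm^2


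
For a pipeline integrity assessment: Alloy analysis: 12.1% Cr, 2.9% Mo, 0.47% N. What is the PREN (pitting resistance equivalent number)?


Apply the PREN formula: PREN = Cr + 3.3*Mo + 16*N
PREN = 12.1 + 3.3*2.9 + 16*0.47
PREN = 12.1 + 9.57 + 7.52 = 29.19

29.19


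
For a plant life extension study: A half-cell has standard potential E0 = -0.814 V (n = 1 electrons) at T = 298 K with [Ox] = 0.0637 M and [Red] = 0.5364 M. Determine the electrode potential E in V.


Apply the Nernst equation: E = E0 + (RT/nF)*ln([Ox]/[Red])
Step 1: RT/nF = 8.314*298/(1*96485) = 0.02567831 V
Step 2: [Ox]/[Red] = 0.0637/0.5364 = 0.118755
Step 3: ln(0.118755) = -2.130693
Step 4: correction = 0.02567831 * -2.130693 = -0.055 V
E = -0.814 + -0.055 = -0.869 V

-0.869 V


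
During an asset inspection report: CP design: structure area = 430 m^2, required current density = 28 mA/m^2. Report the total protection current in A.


I = area * current density, then convert mA → A (÷1000)
I = 430 * 28 / 1000 = 12.04 A

12.04 A


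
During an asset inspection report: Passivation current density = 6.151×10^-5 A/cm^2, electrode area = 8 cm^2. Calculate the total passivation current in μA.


I = i_pass * A, then convert A → μA (×10^6)
I = 6.151×10^-5 * 8 * 10^6 = 492.08 μA

492.08 μA
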